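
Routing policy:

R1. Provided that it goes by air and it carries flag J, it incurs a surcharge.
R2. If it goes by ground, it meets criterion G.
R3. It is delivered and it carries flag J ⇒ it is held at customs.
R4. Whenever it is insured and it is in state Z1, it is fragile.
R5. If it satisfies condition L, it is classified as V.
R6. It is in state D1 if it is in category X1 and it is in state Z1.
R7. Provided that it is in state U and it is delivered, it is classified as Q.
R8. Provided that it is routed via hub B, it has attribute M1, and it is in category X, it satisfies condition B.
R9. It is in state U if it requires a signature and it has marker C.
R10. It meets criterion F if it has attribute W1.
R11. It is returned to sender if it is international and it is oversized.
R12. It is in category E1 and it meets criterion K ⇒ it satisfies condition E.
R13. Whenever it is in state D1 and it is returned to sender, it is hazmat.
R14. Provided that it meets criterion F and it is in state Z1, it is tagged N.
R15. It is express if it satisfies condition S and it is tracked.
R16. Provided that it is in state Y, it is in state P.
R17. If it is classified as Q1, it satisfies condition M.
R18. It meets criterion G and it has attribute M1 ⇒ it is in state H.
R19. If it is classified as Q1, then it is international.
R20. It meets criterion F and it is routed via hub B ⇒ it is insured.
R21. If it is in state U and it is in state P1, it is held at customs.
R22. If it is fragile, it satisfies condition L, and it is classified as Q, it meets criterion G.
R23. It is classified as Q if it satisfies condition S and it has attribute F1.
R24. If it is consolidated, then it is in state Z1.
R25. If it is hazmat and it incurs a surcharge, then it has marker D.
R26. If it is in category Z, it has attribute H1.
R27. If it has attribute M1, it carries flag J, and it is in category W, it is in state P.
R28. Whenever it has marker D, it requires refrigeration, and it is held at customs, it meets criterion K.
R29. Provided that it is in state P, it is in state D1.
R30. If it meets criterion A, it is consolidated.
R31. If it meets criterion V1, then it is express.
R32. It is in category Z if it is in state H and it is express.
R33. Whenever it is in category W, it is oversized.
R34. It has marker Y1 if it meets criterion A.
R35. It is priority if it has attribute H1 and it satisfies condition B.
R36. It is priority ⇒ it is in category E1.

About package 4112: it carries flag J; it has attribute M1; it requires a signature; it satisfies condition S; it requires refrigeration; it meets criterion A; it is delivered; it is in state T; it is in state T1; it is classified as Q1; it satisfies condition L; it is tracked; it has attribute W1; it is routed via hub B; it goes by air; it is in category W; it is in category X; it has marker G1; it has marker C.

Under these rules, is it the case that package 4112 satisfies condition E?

Yes

By R1 (it goes by air, it carries flag J): it incurs a surcharge.
By R3 (it is delivered, it carries flag J): it is held at customs.
By R8 (it is routed via hub B, it has attribute M1, it is in category X): it satisfies condition B.
By R9 (it requires a signature, it has marker C): it is in state U.
By R10 (it has attribute W1): it meets criterion F.
By R15 (it satisfies condition S, it is tracked): it is express.
By R19 (it is classified as Q1): it is international.
By R20 (it meets criterion F, it is routed via hub B): it is insured.
By R27 (it has attribute M1, it carries flag J, it is in category W): it is in state P.
By R29 (it is in state P): it is in state D1.
By R30 (it meets criterion A): it is consolidated.
By R33 (it is in category W): it is oversized.
By R7 (it is in state U, it is delivered): it is classified as Q.
By R11 (it is international, it is oversized): it is returned to sender.
By R13 (it is in state D1, it is returned to sender): it is hazmat.
By R24 (it is consolidated): it is in state Z1.
By R25 (it is hazmat, it incurs a surcharge): it has marker D.
By R28 (it has marker D, it requires refrigeration, it is held at customs): it meets criterion K.
By R4 (it is insured, it is in state Z1): it is fragile.
By R22 (it is fragile, it satisfies condition L, it is classified as Q): it meets criterion G.
By R18 (it meets criterion G, it has attribute M1): it is in state H.
By R32 (it is in state H, it is express): it is in category Z.
By R26 (it is in category Z): it has attribute H1.
By R35 (it has attribute H1, it satisfies condition B): it is priority.
By R36 (it is priority): it is in category E1.
By R12 (it is in category E1, it meets criterion K): it satisfies condition E.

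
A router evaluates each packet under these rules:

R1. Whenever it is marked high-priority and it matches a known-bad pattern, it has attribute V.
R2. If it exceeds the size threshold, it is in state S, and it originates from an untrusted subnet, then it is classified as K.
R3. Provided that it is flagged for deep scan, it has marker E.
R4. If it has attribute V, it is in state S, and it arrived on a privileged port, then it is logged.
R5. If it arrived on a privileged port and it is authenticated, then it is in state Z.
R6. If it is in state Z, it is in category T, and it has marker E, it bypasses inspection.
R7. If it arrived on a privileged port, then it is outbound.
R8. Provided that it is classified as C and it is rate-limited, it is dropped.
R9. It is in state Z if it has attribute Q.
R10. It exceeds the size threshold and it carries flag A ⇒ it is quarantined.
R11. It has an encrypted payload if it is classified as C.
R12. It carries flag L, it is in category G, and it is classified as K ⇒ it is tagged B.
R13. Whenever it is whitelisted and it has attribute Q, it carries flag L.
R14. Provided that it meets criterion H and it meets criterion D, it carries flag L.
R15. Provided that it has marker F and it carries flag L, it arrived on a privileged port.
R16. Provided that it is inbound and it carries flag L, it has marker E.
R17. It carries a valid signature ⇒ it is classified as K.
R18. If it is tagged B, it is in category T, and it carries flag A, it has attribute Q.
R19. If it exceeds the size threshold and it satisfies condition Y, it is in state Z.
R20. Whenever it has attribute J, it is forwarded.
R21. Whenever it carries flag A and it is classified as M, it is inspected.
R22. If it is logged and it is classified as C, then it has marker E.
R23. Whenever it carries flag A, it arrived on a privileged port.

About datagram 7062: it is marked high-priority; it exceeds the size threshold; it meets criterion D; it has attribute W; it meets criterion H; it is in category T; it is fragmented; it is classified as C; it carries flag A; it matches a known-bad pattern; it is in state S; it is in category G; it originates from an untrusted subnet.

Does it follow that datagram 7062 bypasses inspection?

By R1 (it is marked high-priority, it matches a known-bad pattern): it has attribute V.
By R2 (it exceeds the size threshold, it is in state S, it originates from an untrusted subnet): it is classified as K.
By R14 (it meets criterion H, it meets criterion D): it carries flag L.
By R23 (it carries flag A): it arrived on a privileged port.
By R4 (it has attribute V, it is in state S, it arrived on a privileged port): it is logged.
By R12 (it carries flag L, it is in category G, it is classified as K): it is tagged B.
By R18 (it is tagged B, it is in category T, it carries flag A): it has attribute Q.
By R22 (it is logged, it is classified as C): it has marker E.
By R9 (it has attribute Q): it is in state Z.
By R6 (it is in state Z, it is in category T, it has marker E): it bypasses inspection.

Yes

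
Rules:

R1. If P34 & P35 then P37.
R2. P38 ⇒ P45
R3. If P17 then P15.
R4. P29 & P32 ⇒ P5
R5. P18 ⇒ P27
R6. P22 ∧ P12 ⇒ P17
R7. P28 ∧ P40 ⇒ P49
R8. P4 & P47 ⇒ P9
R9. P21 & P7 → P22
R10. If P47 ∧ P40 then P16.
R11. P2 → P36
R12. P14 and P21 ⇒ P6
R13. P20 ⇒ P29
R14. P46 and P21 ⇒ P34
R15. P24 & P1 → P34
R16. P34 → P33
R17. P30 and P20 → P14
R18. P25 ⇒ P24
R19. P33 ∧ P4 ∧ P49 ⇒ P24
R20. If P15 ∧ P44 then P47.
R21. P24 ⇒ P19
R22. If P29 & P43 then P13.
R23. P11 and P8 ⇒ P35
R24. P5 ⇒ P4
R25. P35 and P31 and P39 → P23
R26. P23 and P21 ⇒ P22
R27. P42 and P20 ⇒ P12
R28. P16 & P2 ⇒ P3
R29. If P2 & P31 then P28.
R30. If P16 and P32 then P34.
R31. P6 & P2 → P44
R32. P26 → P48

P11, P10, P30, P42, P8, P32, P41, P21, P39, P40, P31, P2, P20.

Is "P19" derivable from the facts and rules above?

P29  (by R13: P20)
P14  (by R17: P30, P20)
P35  (by R23: P11, P8)
P23  (by R25: P35, P31, P39)
P22  (by R26: P23, P21)
P12  (by R27: P42, P20)
P28  (by R29: P2, P31)
P5  (by R4: P29, P32)
P17  (by R6: P22, P12)
P49  (by R7: P28, P40)
P6  (by R12: P14, P21)
P4  (by R24: P5)
P44  (by R31: P6, P2)
P15  (by R3: P17)
P47  (by R20: P15, P44)
P16  (by R10: P47, P40)
P34  (by R30: P16, P32)
P33  (by R16: P34)
P24  (by R19: P33, P4, P49)
P19  (by R21: P24)

Yes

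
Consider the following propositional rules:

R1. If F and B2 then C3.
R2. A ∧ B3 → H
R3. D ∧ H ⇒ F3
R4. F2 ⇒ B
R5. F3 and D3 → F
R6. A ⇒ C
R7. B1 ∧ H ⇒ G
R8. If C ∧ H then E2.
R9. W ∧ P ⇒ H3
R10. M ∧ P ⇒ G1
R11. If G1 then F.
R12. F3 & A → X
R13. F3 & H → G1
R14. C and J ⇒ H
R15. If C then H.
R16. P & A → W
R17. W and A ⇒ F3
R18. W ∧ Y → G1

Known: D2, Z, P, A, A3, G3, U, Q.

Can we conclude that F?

Yes

C  (by R6: A)
H  (by R15: C)
W  (by R16: P, A)
F3  (by R17: W, A)
G1  (by R13: F3, H)
F  (by R11: G1)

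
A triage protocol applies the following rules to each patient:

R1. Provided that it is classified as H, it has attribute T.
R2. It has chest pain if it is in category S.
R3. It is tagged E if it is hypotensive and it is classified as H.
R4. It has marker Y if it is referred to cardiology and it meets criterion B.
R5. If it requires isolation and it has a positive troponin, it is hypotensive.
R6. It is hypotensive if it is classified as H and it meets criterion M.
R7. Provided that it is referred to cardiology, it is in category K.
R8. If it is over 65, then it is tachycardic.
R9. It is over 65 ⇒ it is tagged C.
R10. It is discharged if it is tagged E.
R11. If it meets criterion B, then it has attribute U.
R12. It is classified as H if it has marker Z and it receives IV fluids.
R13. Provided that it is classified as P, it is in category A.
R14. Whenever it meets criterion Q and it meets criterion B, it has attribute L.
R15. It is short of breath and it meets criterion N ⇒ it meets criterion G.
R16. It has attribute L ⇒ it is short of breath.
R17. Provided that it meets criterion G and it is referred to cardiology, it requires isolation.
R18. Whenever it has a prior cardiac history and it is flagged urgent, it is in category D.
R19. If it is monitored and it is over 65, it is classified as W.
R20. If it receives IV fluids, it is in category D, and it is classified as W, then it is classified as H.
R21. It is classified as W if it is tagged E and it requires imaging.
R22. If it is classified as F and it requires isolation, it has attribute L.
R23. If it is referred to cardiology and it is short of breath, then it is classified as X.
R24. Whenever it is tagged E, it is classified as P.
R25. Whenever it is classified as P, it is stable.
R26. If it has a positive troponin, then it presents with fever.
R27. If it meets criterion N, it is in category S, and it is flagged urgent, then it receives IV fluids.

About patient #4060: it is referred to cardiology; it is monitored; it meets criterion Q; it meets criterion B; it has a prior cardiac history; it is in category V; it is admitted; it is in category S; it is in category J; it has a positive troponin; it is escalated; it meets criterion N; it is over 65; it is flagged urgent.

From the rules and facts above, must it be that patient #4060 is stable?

By R14 (it meets criterion Q, it meets criterion B): it has attribute L.
By R16 (it has attribute L): it is short of breath.
By R18 (it has a prior cardiac history, it is flagged urgent): it is in category D.
By R19 (it is monitored, it is over 65): it is classified as W.
By R27 (it meets criterion N, it is in category S, it is flagged urgent): it receives IV fluids.
By R15 (it is short of breath, it meets criterion N): it meets criterion G.
By R17 (it meets criterion G, it is referred to cardiology): it requires isolation.
By R20 (it receives IV fluids, it is in category D, it is classified as W): it is classified as H.
By R5 (it requires isolation, it has a positive troponin): it is hypotensive.
By R3 (it is hypotensive, it is classified as H): it is tagged E.
By R24 (it is tagged E): it is classified as P.
By R25 (it is classified as P): it is stable.

Yes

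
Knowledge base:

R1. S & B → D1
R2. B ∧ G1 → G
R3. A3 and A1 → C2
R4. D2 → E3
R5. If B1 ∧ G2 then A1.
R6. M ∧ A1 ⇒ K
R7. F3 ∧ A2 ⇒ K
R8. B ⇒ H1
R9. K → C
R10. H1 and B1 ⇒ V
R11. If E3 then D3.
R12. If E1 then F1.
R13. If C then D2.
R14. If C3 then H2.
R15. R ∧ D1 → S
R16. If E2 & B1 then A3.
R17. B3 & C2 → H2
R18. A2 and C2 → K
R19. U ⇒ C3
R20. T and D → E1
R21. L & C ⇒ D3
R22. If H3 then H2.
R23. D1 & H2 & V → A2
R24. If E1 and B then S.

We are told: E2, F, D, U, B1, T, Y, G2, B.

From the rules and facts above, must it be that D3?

A1  (by R5: B1, G2)
H1  (by R8: B)
V  (by R10: H1, B1)
A3  (by R16: E2, B1)
C3  (by R19: U)
E1  (by R20: T, D)
S  (by R24: E1, B)
D1  (by R1: S, B)
C2  (by R3: A3, A1)
H2  (by R14: C3)
A2  (by R23: D1, H2, V)
K  (by R18: A2, C2)
C  (by R9: K)
D2  (by R13: C)
E3  (by R4: D2)
D3  (by R11: E3)

Yes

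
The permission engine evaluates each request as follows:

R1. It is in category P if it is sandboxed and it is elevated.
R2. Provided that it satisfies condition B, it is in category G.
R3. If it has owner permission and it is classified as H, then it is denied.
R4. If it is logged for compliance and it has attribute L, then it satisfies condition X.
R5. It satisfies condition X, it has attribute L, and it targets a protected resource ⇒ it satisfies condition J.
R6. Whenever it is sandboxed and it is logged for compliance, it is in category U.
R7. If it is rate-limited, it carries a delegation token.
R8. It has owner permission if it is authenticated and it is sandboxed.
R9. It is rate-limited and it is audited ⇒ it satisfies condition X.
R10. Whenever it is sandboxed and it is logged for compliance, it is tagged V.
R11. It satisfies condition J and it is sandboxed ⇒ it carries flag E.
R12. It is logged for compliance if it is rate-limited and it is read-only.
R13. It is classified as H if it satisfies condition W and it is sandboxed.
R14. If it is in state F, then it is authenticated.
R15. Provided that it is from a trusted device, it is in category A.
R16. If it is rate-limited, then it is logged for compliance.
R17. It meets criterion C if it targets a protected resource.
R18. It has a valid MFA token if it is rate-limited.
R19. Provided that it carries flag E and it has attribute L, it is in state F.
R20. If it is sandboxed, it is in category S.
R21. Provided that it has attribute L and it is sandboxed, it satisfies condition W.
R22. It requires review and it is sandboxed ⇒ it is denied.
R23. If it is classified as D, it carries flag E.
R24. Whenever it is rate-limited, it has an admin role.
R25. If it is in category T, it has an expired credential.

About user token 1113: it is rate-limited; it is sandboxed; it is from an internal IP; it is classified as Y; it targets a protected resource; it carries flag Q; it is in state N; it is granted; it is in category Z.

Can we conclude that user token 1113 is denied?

Forward chaining from the given facts derives: carries a delegation token, is logged for compliance, meets criterion C, has a valid MFA token, is in category S, has an admin role, is in category U, is tagged V.
Rules concluding "it is denied": R3 needs "it has owner permission"; R22 needs "it requires review" — none of these are established.

No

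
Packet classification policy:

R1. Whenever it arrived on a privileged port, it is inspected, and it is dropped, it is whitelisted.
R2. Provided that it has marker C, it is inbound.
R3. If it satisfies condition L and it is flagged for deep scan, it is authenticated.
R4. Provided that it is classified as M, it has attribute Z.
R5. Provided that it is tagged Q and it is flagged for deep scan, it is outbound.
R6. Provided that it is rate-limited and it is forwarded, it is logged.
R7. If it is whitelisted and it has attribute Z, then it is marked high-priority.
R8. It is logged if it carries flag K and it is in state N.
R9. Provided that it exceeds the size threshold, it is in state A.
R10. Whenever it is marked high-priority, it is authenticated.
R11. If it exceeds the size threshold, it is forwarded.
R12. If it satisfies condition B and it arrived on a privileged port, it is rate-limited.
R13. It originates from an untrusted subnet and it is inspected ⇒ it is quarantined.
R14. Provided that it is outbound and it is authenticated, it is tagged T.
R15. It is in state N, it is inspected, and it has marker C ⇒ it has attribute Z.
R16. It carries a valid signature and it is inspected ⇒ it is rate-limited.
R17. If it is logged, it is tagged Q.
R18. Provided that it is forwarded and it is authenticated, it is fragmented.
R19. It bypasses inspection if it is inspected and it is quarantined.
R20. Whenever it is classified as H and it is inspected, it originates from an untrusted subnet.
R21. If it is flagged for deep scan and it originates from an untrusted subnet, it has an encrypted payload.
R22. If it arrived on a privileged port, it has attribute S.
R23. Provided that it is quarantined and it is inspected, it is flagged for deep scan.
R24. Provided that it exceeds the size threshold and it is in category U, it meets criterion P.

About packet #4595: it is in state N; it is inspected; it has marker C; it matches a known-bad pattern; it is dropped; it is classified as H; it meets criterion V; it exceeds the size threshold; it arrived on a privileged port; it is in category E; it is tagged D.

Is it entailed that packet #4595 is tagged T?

No

Forward chaining from the given facts derives: is whitelisted, is inbound, is in state A, is forwarded, has attribute Z, originates from an untrusted subnet, has attribute S, is marked high-priority, is authenticated, is quarantined, is fragmented, bypasses inspection, is flagged for deep scan, has an encrypted payload.
The only rule concluding "it is tagged T" is R14, which needs "it is outbound"; that is never established.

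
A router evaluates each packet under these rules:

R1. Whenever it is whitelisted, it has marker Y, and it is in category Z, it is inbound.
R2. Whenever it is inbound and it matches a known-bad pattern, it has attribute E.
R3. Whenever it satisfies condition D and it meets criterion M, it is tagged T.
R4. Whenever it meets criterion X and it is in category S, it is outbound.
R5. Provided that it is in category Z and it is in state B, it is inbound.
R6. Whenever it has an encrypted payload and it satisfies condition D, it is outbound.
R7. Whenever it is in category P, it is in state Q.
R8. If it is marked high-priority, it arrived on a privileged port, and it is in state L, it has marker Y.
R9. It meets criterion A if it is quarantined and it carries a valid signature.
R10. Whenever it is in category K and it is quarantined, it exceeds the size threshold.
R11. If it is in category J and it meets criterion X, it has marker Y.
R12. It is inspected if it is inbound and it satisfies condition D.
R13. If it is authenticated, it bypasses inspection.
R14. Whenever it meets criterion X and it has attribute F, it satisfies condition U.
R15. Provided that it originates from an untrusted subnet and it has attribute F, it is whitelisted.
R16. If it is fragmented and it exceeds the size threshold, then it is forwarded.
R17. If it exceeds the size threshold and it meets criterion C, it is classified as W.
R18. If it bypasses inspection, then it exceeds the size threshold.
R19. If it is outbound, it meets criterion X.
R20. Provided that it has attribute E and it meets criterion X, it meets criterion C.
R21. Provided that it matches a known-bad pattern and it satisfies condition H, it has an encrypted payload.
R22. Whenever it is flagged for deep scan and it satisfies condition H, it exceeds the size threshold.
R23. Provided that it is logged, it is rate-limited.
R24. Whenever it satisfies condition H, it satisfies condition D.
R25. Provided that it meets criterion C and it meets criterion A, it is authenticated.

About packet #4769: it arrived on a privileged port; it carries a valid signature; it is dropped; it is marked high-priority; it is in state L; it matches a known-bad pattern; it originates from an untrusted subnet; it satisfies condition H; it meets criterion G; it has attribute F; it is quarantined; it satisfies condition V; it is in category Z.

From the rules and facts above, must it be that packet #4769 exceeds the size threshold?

By R8 (it is marked high-priority, it arrived on a privileged port, it is in state L): it has marker Y.
By R9 (it is quarantined, it carries a valid signature): it meets criterion A.
By R15 (it originates from an untrusted subnet, it has attribute F): it is whitelisted.
By R21 (it matches a known-bad pattern, it satisfies condition H): it has an encrypted payload.
By R24 (it satisfies condition H): it satisfies condition D.
By R1 (it is whitelisted, it has marker Y, it is in category Z): it is inbound.
By R2 (it is inbound, it matches a known-bad pattern): it has attribute E.
By R6 (it has an encrypted payload, it satisfies condition D): it is outbound.
By R19 (it is outbound): it meets criterion X.
By R20 (it has attribute E, it meets criterion X): it meets criterion C.
By R25 (it meets criterion C, it meets criterion A): it is authenticated.
By R13 (it is authenticated): it bypasses inspection.
By R18 (it bypasses inspection): it exceeds the size threshold.

Yes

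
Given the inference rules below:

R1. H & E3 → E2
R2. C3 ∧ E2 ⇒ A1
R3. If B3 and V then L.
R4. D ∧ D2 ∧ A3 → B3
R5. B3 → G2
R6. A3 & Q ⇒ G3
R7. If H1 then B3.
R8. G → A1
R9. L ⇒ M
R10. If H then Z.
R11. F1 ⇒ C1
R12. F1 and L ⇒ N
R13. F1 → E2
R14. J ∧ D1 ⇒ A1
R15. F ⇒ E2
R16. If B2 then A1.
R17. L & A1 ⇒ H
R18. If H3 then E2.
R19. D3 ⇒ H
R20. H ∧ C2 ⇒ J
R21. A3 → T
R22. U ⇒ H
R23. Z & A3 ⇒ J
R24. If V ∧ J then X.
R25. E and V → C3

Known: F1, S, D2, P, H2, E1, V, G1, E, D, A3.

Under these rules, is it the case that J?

B3  (by R4: D, D2, A3)
E2  (by R13: F1)
C3  (by R25: E, V)
A1  (by R2: C3, E2)
L  (by R3: B3, V)
H  (by R17: L, A1)
Z  (by R10: H)
J  (by R23: Z, A3)

Yes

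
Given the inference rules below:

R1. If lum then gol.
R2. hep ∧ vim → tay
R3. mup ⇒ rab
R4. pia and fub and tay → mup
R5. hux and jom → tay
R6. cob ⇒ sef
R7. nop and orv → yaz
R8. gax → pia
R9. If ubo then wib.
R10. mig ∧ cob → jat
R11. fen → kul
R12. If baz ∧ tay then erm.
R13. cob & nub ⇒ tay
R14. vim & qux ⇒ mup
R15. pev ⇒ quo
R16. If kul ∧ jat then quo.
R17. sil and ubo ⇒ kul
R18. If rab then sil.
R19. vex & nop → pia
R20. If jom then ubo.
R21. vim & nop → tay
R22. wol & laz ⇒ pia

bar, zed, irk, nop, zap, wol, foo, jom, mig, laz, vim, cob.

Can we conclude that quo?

No

Forward chaining from the given facts derives: sef, jat, ubo, tay, pia, wib.
Rules concluding quo: R15 needs pev; R16 needs kul — none of these are established.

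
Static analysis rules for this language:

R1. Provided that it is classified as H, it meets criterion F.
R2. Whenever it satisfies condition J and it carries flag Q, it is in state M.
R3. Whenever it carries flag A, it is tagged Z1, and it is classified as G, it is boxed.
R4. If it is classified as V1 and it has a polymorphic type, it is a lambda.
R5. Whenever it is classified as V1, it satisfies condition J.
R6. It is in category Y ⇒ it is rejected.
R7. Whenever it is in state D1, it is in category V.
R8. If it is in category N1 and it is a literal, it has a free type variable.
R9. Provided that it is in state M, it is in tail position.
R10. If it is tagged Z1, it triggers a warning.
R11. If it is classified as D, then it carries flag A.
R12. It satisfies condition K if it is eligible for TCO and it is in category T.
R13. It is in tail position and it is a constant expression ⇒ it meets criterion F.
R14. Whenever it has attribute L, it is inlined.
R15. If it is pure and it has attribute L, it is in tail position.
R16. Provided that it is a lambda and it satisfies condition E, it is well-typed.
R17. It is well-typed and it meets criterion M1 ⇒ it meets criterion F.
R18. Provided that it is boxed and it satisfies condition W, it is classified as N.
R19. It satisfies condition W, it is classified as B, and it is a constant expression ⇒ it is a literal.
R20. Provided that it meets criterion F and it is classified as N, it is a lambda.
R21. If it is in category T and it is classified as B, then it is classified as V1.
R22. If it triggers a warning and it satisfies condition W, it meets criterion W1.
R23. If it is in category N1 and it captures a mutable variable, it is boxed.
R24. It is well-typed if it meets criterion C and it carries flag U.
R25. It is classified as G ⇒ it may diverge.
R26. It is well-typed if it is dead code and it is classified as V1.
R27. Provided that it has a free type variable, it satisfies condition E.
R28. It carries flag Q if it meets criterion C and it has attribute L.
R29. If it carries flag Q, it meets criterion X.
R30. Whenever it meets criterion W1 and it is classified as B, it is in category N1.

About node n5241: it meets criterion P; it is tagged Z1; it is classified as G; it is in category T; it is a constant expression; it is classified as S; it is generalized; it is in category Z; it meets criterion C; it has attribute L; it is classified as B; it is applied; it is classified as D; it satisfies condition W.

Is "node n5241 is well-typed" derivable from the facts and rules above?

Yes

By R10 (it is tagged Z1): it triggers a warning.
By R11 (it is classified as D): it carries flag A.
By R19 (it satisfies condition W, it is classified as B, it is a constant expression): it is a literal.
By R21 (it is in category T, it is classified as B): it is classified as V1.
By R22 (it triggers a warning, it satisfies condition W): it meets criterion W1.
By R28 (it meets criterion C, it has attribute L): it carries flag Q.
By R30 (it meets criterion W1, it is classified as B): it is in category N1.
By R3 (it carries flag A, it is tagged Z1, it is classified as G): it is boxed.
By R5 (it is classified as V1): it satisfies condition J.
By R8 (it is in category N1, it is a literal): it has a free type variable.
By R18 (it is boxed, it satisfies condition W): it is classified as N.
By R27 (it has a free type variable): it satisfies condition E.
By R2 (it satisfies condition J, it carries flag Q): it is in state M.
By R9 (it is in state M): it is in tail position.
By R13 (it is in tail position, it is a constant expression): it meets criterion F.
By R20 (it meets criterion F, it is classified as N): it is a lambda.
By R16 (it is a lambda, it satisfies condition E): it is well-typed.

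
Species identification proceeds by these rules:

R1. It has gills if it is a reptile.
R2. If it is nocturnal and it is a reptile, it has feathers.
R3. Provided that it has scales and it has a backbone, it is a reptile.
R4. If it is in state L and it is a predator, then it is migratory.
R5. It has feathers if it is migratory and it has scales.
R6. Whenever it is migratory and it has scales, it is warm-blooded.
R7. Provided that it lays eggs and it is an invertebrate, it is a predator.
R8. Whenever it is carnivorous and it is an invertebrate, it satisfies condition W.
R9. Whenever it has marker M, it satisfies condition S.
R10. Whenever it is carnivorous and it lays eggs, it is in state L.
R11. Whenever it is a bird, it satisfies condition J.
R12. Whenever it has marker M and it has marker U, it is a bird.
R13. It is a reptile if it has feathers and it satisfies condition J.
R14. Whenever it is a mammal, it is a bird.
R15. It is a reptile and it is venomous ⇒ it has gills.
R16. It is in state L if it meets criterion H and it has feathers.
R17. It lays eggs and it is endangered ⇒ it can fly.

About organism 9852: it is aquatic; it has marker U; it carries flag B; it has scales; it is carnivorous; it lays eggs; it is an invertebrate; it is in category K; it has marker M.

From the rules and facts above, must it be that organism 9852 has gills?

Yes

By R7 (it lays eggs, it is an invertebrate): it is a predator.
By R10 (it is carnivorous, it lays eggs): it is in state L.
By R12 (it has marker M, it has marker U): it is a bird.
By R4 (it is in state L, it is a predator): it is migratory.
By R5 (it is migratory, it has scales): it has feathers.
By R11 (it is a bird): it satisfies condition J.
By R13 (it has feathers, it satisfies condition J): it is a reptile.
By R1 (it is a reptile): it has gills.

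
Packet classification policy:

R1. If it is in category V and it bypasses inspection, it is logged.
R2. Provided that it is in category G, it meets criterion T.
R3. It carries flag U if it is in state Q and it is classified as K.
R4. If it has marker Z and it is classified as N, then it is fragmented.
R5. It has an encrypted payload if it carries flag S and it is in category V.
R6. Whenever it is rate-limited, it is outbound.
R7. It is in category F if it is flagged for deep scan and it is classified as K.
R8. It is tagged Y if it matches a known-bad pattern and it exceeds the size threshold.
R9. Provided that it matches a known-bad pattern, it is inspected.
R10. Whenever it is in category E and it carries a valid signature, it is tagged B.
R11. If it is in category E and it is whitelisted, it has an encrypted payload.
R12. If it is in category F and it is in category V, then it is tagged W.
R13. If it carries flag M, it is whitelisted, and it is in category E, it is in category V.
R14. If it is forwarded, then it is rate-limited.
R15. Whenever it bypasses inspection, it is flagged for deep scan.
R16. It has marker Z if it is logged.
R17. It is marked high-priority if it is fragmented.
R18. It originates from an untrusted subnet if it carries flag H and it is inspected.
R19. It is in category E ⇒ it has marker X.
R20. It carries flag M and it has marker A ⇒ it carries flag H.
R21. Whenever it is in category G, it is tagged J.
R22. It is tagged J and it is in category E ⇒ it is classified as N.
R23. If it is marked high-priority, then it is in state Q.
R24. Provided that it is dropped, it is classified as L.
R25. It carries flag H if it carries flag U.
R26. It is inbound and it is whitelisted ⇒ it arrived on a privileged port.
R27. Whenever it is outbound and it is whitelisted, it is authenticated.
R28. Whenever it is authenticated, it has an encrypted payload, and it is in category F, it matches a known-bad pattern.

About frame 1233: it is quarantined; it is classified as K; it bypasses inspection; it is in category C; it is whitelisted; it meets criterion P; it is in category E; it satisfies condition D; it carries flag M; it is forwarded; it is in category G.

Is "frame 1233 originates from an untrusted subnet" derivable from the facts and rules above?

By R11 (it is in category E, it is whitelisted): it has an encrypted payload.
By R13 (it carries flag M, it is whitelisted, it is in category E): it is in category V.
By R14 (it is forwarded): it is rate-limited.
By R15 (it bypasses inspection): it is flagged for deep scan.
By R21 (it is in category G): it is tagged J.
By R22 (it is tagged J, it is in category E): it is classified as N.
By R1 (it is in category V, it bypasses inspection): it is logged.
By R6 (it is rate-limited): it is outbound.
By R7 (it is flagged for deep scan, it is classified as K): it is in category F.
By R16 (it is logged): it has marker Z.
By R27 (it is outbound, it is whitelisted): it is authenticated.
By R28 (it is authenticated, it has an encrypted payload, it is in category F): it matches a known-bad pattern.
By R4 (it has marker Z, it is classified as N): it is fragmented.
By R9 (it matches a known-bad pattern): it is inspected.
By R17 (it is fragmented): it is marked high-priority.
By R23 (it is marked high-priority): it is in state Q.
By R3 (it is in state Q, it is classified as K): it carries flag U.
By R25 (it carries flag U): it carries flag H.
By R18 (it carries flag H, it is inspected): it originates from an untrusted subnet.

Yes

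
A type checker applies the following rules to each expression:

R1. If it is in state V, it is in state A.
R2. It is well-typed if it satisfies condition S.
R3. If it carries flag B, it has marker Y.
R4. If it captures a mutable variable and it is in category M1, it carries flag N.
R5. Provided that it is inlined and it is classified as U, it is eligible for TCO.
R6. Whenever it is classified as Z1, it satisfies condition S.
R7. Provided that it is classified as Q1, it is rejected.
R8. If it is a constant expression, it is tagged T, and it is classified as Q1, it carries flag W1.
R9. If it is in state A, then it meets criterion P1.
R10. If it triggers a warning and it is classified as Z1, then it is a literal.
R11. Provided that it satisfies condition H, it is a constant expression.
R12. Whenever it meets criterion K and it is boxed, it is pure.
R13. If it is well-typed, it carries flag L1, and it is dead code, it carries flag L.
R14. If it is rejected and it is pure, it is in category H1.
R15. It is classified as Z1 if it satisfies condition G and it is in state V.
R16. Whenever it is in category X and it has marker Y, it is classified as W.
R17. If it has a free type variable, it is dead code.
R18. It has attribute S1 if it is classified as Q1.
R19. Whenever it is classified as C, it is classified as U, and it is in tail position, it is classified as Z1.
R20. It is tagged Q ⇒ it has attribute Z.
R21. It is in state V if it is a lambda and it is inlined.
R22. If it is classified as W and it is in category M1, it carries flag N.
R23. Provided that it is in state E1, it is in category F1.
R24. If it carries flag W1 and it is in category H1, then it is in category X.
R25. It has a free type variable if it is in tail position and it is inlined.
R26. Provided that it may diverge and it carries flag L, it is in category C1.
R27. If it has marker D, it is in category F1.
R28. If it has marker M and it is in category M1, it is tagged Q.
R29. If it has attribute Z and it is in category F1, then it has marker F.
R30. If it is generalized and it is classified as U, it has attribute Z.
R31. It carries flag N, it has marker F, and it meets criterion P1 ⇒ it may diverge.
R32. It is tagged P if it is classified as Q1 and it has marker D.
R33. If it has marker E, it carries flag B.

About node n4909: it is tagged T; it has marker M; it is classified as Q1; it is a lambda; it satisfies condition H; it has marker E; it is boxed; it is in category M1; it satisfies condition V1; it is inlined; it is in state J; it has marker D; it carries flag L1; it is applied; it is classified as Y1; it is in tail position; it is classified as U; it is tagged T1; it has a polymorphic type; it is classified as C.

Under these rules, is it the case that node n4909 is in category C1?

No

Forward chaining from the given facts derives: is eligible for TCO, is rejected, is a constant expression, has attribute S1, is classified as Z1, is in state V, has a free type variable, is in category F1, is tagged Q, is tagged P, carries flag B, is in state A, has marker Y, satisfies condition S, carries flag W1, meets criterion P1, is dead code, has attribute Z, has marker F, is well-typed, carries flag L.
The only rule concluding "it is in category C1" is R26, which needs "it may diverge"; that is never established.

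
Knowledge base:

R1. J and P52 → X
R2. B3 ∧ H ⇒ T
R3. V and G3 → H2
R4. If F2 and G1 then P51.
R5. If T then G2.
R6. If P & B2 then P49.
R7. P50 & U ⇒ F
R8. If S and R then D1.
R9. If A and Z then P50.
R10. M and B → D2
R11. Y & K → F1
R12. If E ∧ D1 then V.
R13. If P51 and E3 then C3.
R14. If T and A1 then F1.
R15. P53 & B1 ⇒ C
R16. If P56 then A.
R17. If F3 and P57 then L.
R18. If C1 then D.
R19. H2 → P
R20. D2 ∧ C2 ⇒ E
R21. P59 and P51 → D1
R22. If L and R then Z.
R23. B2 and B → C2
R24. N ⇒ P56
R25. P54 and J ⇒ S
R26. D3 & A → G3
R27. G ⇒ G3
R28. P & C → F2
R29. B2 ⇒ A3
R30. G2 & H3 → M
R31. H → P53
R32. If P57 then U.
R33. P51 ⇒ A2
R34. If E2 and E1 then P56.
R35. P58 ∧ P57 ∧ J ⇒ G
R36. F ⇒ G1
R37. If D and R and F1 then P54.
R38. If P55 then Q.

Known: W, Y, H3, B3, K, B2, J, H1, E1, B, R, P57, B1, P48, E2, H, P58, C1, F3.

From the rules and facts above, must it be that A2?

Yes

T  (by R2: B3, H)
G2  (by R5: T)
F1  (by R11: Y, K)
L  (by R17: F3, P57)
D  (by R18: C1)
Z  (by R22: L, R)
C2  (by R23: B2, B)
M  (by R30: G2, H3)
P53  (by R31: H)
U  (by R32: P57)
P56  (by R34: E2, E1)
G  (by R35: P58, P57, J)
P54  (by R37: D, R, F1)
D2  (by R10: M, B)
C  (by R15: P53, B1)
A  (by R16: P56)
E  (by R20: D2, C2)
S  (by R25: P54, J)
G3  (by R27: G)
D1  (by R8: S, R)
P50  (by R9: A, Z)
V  (by R12: E, D1)
H2  (by R3: V, G3)
F  (by R7: P50, U)
P  (by R19: H2)
F2  (by R28: P, C)
G1  (by R36: F)
P51  (by R4: F2, G1)
A2  (by R33: P51)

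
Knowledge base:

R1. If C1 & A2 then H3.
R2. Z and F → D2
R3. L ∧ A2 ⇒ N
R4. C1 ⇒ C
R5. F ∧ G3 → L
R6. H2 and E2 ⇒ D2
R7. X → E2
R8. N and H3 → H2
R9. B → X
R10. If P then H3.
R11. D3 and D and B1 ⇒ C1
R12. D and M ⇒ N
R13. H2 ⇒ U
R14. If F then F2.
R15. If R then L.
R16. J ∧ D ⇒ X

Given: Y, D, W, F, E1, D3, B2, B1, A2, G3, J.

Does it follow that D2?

Yes

L  (by R5: F, G3)
C1  (by R11: D3, D, B1)
X  (by R16: J, D)
H3  (by R1: C1, A2)
N  (by R3: L, A2)
E2  (by R7: X)
H2  (by R8: N, H3)
D2  (by R6: H2, E2)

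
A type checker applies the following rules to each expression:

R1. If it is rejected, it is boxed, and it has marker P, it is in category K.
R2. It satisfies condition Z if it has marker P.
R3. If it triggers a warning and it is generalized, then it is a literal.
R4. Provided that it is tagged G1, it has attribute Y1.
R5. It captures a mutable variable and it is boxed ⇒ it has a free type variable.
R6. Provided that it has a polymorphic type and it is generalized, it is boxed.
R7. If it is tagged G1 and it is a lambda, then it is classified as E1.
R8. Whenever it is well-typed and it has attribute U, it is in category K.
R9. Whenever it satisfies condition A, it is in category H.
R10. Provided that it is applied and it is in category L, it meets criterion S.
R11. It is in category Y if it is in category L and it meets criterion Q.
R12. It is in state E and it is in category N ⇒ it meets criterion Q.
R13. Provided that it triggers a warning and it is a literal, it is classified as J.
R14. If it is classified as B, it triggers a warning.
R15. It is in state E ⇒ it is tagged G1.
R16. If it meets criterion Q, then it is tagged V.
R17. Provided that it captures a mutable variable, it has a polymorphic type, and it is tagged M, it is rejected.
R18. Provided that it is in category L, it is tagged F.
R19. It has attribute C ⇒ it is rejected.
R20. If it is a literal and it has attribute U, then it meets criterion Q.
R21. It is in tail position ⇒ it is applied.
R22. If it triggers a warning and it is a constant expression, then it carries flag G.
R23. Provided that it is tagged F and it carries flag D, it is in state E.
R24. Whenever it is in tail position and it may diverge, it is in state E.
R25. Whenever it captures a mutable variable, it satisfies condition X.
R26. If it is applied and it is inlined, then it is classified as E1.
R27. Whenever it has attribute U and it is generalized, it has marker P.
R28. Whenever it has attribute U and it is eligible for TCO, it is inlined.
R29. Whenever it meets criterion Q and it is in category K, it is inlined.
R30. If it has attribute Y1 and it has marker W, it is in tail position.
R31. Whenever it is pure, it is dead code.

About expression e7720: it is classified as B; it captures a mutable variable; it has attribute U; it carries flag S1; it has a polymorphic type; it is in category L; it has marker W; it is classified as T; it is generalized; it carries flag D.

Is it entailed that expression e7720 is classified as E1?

Forward chaining from the given facts derives: is boxed, triggers a warning, is tagged F, is in state E, satisfies condition X, has marker P, satisfies condition Z, is a literal, has a free type variable, is classified as J, is tagged G1, meets criterion Q, has attribute Y1, is in category Y, is tagged V, is in tail position, is applied, meets criterion S.
Rules concluding "it is classified as E1": R7 needs "it is a lambda"; R26 needs "it is inlined" — none of these are established.

No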